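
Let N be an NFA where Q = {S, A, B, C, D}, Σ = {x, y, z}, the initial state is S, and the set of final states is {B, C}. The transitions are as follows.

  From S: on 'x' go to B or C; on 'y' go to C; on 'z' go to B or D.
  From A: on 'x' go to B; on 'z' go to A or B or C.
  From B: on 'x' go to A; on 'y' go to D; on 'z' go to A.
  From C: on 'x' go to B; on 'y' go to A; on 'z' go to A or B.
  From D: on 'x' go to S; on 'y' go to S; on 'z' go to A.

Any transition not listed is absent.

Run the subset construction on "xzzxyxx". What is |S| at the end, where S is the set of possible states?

2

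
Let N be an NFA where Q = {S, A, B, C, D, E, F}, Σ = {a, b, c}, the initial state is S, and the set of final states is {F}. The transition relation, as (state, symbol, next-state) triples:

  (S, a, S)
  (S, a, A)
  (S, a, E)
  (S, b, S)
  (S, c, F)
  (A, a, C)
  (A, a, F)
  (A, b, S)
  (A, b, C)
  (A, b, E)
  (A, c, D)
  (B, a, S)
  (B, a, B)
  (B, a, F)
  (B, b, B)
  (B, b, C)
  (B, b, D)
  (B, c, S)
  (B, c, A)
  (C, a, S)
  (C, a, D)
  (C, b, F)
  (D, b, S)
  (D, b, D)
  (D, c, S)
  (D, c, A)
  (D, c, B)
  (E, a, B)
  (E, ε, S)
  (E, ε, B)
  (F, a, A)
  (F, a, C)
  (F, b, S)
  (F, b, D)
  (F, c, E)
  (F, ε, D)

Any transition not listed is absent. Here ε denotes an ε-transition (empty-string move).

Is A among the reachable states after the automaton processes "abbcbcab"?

Start in {S}.
Read 'a': S→{S, A, E}; union {S, A, E}; ε-closure = {S, A, B, E}.
Read 'b': S→{S}, A→{S, C, E}, B→{B, C, D}, E→∅; now {S, B, C, D, E}.
Read 'b': S→{S}, B→{B, C, D}, C→{F}, D→{S, D}, E→∅; now {S, B, C, D, F}.
Read 'c': S→{F}, B→{S, A}, C→∅, D→{S, A, B}, F→{E}; union {S, A, B, E, F}; ε-closure = {S, A, B, D, E, F}.
Read 'b': S→{S}, A→{S, C, E}, B→{B, C, D}, D→{S, D}, E→∅, F→{S, D}; now {S, B, C, D, E}.
Read 'c': S→{F}, B→{S, A}, C→∅, D→{S, A, B}, E→∅; union {S, A, B, F}; ε-closure = {S, A, B, D, F}.
Read 'a': S→{S, A, E}, A→{C, F}, B→{S, B, F}, D→∅, F→{A, C}; union {S, A, B, C, E, F}; ε-closure = {S, A, B, C, D, E, F}.
Read 'b': S→{S}, A→{S, C, E}, B→{B, C, D}, C→{F}, D→{S, D}, E→∅, F→{S, D}; now {S, B, C, D, E, F}.
State A is not in {S, B, C, D, E, F}.

No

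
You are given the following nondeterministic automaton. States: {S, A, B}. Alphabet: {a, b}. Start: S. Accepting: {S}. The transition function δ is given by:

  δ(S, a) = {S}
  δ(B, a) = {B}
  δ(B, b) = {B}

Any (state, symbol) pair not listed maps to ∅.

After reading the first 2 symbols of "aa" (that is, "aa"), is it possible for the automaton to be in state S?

Yes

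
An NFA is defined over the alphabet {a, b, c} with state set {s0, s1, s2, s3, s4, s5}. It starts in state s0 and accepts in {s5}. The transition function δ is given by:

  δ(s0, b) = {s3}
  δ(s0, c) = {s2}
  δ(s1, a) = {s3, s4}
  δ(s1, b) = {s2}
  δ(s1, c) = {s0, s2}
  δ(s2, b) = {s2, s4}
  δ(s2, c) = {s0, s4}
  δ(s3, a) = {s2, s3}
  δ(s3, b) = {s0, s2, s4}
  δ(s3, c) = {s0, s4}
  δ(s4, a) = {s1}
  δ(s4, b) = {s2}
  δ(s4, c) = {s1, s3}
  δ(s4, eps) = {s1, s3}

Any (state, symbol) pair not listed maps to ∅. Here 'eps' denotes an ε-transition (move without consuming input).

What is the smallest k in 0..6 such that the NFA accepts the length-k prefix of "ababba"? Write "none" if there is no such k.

Start in {s0}.
Read 'a': s0→∅; now ∅.
The set is empty and remains empty for the remaining 5 symbols.
No reachable set along the way intersects F.

none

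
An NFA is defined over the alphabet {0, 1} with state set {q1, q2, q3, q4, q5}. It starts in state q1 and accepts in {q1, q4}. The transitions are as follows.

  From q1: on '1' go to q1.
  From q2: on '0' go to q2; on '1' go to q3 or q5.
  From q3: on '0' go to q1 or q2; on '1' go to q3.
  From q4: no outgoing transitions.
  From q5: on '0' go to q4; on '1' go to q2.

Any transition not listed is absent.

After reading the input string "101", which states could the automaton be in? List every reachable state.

∅

Start in {q1}.
Read '1': q1→{q1}; now {q1}.
Read '0': q1→∅; now ∅.
The set is empty and remains empty for the remaining 1 symbol.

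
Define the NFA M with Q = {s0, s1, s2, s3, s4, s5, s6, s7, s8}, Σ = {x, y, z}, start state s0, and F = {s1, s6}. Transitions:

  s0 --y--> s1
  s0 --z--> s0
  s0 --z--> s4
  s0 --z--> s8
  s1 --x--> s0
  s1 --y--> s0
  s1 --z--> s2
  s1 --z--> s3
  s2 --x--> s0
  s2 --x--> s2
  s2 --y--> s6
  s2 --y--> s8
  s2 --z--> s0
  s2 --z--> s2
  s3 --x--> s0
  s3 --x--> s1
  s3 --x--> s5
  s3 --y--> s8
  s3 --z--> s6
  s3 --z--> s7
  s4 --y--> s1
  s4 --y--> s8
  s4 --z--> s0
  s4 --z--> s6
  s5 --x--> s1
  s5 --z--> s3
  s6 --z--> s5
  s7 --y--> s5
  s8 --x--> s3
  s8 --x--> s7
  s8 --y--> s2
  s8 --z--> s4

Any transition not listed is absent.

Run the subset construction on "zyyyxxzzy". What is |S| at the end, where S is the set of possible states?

5

Start in {s0}.
Read 'z': s0→{s0, s4, s8}; now {s0, s4, s8}.
Read 'y': s0→{s1}, s4→{s1, s8}, s8→{s2}; now {s1, s2, s8}.
Read 'y': s1→{s0}, s2→{s6, s8}, s8→{s2}; now {s0, s2, s6, s8}.
Read 'y': s0→{s1}, s2→{s6, s8}, s6→∅, s8→{s2}; now {s1, s2, s6, s8}.
Read 'x': s1→{s0}, s2→{s0, s2}, s6→∅, s8→{s3, s7}; now {s0, s2, s3, s7}.
Read 'x': s0→∅, s2→{s0, s2}, s3→{s0, s1, s5}, s7→∅; now {s0, s1, s2, s5}.
Read 'z': s0→{s0, s4, s8}, s1→{s2, s3}, s2→{s0, s2}, s5→{s3}; now {s0, s2, s3, s4, s8}.
Read 'z': s0→{s0, s4, s8}, s2→{s0, s2}, s3→{s6, s7}, s4→{s0, s6}, s8→{s4}; now {s0, s2, s4, s6, s7, s8}.
Read 'y': s0→{s1}, s2→{s6, s8}, s4→{s1, s8}, s6→∅, s7→{s5}, s8→{s2}; now {s1, s2, s5, s6, s8}.
That set has 5 states.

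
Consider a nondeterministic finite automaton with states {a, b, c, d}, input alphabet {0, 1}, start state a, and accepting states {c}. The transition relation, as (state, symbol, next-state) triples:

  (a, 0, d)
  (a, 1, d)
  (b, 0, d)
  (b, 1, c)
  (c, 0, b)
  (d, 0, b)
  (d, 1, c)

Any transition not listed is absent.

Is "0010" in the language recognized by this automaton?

No

Start in {a}.
Read '0': a→{d}; now {d}.
Read '0': d→{b}; now {b}.
Read '1': b→{c}; now {c}.
Read '0': c→{b}; now {b}.
The final set {b} contains no accepting state.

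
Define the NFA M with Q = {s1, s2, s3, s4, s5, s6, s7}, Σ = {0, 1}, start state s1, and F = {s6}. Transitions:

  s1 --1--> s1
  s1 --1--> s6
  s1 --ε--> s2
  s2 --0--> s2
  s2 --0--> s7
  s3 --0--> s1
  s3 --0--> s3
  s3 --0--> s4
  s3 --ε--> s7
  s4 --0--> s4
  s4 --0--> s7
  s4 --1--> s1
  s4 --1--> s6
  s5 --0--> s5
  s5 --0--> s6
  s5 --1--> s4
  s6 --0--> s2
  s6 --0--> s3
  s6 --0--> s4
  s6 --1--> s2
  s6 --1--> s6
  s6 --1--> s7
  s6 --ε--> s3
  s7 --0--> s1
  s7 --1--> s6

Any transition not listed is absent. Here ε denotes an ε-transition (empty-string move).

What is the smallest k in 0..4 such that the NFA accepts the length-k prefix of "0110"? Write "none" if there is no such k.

2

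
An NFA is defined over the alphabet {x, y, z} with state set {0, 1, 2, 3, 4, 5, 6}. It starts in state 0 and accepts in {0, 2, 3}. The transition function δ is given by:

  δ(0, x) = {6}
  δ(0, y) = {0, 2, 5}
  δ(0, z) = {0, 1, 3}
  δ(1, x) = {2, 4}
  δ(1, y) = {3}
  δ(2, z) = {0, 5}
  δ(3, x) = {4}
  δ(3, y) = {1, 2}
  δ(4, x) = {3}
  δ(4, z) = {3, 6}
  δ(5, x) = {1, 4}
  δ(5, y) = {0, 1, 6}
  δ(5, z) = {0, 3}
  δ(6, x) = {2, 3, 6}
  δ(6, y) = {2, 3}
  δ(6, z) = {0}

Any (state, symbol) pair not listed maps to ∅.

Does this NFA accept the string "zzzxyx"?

Start in {0}.
Read 'z': 0→{0, 1, 3}; now {0, 1, 3}.
Read 'z': 0→{0, 1, 3}, 1→∅, 3→∅; now {0, 1, 3}.
Read 'z': 0→{0, 1, 3}, 1→∅, 3→∅; now {0, 1, 3}.
Read 'x': 0→{6}, 1→{2, 4}, 3→{4}; now {2, 4, 6}.
Read 'y': 2→∅, 4→∅, 6→{2, 3}; now {2, 3}.
Read 'x': 2→∅, 3→{4}; now {4}.
The final set {4} contains no accepting state.

No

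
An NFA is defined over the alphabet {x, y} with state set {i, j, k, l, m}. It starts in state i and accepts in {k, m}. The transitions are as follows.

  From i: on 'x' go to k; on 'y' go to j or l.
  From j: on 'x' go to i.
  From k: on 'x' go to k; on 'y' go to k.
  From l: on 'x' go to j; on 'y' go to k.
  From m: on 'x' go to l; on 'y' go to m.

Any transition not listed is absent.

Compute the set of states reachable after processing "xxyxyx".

{k}

Start in {i}.
Read 'x': i→{k}; now {k}.
Read 'x': k→{k}; now {k}.
Read 'y': k→{k}; now {k}.
Read 'x': k→{k}; now {k}.
Read 'y': k→{k}; now {k}.
Read 'x': k→{k}; now {k}.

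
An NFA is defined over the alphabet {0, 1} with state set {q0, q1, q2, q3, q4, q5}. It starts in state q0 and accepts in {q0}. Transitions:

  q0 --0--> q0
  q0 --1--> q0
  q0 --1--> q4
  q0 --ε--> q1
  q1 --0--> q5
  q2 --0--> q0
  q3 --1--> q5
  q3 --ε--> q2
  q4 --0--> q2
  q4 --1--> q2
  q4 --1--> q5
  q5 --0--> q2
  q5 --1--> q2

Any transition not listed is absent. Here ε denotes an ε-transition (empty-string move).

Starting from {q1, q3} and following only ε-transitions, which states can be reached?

{q1, q2, q3}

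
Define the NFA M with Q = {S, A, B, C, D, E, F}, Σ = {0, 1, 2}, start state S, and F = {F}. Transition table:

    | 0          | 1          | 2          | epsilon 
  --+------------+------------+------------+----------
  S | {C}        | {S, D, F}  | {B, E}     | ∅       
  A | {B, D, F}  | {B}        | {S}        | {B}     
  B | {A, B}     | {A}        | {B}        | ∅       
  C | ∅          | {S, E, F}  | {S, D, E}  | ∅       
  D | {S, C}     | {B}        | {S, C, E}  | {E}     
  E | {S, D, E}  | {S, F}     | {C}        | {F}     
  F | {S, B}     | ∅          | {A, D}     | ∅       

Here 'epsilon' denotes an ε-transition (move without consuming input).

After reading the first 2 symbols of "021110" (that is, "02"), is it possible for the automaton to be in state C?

No

Start in {S}.
Read '0': {S} → {C}.
Read '2': {C} → {S, D, E, F}.
State C is not in {S, D, E, F}.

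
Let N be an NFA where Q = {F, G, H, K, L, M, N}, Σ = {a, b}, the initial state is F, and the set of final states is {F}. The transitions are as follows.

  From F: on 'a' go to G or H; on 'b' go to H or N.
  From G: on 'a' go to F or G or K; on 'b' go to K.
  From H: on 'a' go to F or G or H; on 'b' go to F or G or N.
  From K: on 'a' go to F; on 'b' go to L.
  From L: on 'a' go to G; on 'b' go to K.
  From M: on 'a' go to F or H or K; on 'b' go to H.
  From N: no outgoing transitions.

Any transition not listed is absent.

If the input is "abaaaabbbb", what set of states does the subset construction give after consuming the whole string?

{F, G, H, K, L, N}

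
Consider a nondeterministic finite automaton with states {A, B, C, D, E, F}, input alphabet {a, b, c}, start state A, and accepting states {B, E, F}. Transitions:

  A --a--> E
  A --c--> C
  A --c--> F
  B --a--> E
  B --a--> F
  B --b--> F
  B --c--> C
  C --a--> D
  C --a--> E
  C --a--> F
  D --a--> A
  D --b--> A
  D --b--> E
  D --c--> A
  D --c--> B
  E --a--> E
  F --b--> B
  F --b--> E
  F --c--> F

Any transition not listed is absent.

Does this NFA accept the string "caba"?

Start in {A}.
Read 'c': {A} → {C, F}.
Read 'a': {C, F} → {D, E, F}.
Read 'b': {D, E, F} → {A, B, E}.
Read 'a': {A, B, E} → {E, F}.
The final set {E, F} contains the accepting states E, F.

Yes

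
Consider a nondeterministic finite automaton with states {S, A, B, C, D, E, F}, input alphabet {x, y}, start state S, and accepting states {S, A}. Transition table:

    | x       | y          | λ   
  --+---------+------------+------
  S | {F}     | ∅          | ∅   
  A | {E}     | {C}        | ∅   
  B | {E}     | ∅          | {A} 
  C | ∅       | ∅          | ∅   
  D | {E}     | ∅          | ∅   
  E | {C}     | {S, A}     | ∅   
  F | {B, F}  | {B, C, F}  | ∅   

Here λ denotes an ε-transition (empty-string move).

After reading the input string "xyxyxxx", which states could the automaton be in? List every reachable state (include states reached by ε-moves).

Start in {S}.
Read 'x': S→{F}; now {F}.
Read 'y': F→{B, C, F}; union {B, C, F}; ε-closure = {A, B, C, F}.
Read 'x': A→{E}, B→{E}, C→∅, F→{B, F}; union {B, E, F}; ε-closure = {A, B, E, F}.
Read 'y': A→{C}, B→∅, E→{S, A}, F→{B, C, F}; now {S, A, B, C, F}.
Read 'x': S→{F}, A→{E}, B→{E}, C→∅, F→{B, F}; union {B, E, F}; ε-closure = {A, B, E, F}.
Read 'x': A→{E}, B→{E}, E→{C}, F→{B, F}; union {B, C, E, F}; ε-closure = {A, B, C, E, F}.
Read 'x': A→{E}, B→{E}, C→∅, E→{C}, F→{B, F}; union {B, C, E, F}; ε-closure = {A, B, C, E, F}.

{A, B, C, E, F}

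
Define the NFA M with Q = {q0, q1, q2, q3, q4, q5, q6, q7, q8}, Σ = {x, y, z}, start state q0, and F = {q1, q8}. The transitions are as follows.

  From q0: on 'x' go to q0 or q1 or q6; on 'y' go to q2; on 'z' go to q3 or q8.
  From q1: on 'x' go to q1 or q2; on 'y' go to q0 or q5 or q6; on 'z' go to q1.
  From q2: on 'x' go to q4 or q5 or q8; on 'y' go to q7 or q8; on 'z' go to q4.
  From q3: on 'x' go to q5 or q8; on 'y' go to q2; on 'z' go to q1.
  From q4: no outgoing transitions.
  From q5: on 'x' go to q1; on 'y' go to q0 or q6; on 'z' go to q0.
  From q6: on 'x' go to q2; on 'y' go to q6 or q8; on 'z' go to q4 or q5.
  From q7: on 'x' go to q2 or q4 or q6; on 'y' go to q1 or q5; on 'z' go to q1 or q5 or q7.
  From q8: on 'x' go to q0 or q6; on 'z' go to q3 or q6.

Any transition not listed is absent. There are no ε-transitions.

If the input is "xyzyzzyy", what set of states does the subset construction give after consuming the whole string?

Start in {q0}.
Read 'x': {q0} → {q0, q1, q6}.
Read 'y': {q0, q1, q6} → {q0, q2, q5, q6, q8}.
Read 'z': {q0, q2, q5, q6, q8} → {q0, q3, q4, q5, q6, q8}.
Read 'y': {q0, q3, q4, q5, q6, q8} → {q0, q2, q6, q8}.
Read 'z': {q0, q2, q6, q8} → {q3, q4, q5, q6, q8}.
Read 'z': {q3, q4, q5, q6, q8} → {q0, q1, q3, q4, q5, q6}.
Read 'y': {q0, q1, q3, q4, q5, q6} → {q0, q2, q5, q6, q8}.
Read 'y': {q0, q2, q5, q6, q8} → {q0, q2, q6, q7, q8}.

{q0, q2, q6, q7, q8}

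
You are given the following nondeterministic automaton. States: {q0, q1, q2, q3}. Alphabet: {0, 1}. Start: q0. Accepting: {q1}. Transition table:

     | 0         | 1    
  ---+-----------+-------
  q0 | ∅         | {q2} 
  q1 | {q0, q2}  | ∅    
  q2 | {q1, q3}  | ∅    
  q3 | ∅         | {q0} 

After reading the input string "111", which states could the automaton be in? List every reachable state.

Start in {q0}.
Read '1': q0→{q2}; now {q2}.
Read '1': q2→∅; now ∅.
The set is empty and remains empty for the remaining 1 symbol.

∅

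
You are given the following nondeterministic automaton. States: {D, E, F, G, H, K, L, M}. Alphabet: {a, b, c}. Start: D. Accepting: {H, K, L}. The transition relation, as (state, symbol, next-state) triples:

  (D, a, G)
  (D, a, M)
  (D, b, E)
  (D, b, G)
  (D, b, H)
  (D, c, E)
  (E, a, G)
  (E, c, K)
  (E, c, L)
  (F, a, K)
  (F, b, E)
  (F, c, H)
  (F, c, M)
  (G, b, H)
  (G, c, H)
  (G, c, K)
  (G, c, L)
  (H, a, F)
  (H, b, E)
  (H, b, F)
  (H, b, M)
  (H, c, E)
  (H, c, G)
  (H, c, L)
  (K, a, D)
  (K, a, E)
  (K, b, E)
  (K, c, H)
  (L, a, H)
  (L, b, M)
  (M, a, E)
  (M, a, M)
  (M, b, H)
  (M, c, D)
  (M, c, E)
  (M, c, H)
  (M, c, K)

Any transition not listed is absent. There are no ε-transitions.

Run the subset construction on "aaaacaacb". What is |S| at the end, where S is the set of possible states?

Start in {D}.
Read 'a': D→{G, M}; now {G, M}.
Read 'a': G→∅, M→{E, M}; now {E, M}.
Read 'a': E→{G}, M→{E, M}; now {E, G, M}.
Read 'a': E→{G}, G→∅, M→{E, M}; now {E, G, M}.
Read 'c': E→{K, L}, G→{H, K, L}, M→{D, E, H, K}; now {D, E, H, K, L}.
Read 'a': D→{G, M}, E→{G}, H→{F}, K→{D, E}, L→{H}; now {D, E, F, G, H, M}.
Read 'a': D→{G, M}, E→{G}, F→{K}, G→∅, H→{F}, M→{E, M}; now {E, F, G, K, M}.
Read 'c': E→{K, L}, F→{H, M}, G→{H, K, L}, K→{H}, M→{D, E, H, K}; now {D, E, H, K, L, M}.
Read 'b': D→{E, G, H}, E→∅, H→{E, F, M}, K→{E}, L→{M}, M→{H}; now {E, F, G, H, M}.
That set has 5 states.

5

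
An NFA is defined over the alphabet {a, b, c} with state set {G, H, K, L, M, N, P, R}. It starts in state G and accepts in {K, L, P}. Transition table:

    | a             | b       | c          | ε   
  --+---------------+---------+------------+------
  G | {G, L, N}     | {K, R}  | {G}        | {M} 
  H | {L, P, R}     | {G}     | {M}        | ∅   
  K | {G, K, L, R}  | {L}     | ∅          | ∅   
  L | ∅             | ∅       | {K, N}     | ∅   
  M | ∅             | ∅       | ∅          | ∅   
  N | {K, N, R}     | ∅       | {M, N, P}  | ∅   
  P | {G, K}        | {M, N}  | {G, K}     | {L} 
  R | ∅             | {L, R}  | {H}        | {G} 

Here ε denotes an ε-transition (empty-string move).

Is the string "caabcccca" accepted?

Start: ε-closure({G}) = {G, M}.
Read 'c': {G, M} → {G, M}.
Read 'a': {G, M} → {G, L, M, N}.
Read 'a': {G, L, M, N} → {G, K, L, M, N, R}.
Read 'b': {G, K, L, M, N, R} → {G, K, L, M, R}.
Read 'c': {G, K, L, M, R} → {G, H, K, M, N}.
Read 'c': {G, H, K, M, N} → {G, L, M, N, P}.
Read 'c': {G, L, M, N, P} → {G, K, L, M, N, P}.
Read 'c': {G, K, L, M, N, P} → {G, K, L, M, N, P}.
Read 'a': {G, K, L, M, N, P} → {G, K, L, M, N, R}.
The final set {G, K, L, M, N, R} contains the accepting states K, L.

Yes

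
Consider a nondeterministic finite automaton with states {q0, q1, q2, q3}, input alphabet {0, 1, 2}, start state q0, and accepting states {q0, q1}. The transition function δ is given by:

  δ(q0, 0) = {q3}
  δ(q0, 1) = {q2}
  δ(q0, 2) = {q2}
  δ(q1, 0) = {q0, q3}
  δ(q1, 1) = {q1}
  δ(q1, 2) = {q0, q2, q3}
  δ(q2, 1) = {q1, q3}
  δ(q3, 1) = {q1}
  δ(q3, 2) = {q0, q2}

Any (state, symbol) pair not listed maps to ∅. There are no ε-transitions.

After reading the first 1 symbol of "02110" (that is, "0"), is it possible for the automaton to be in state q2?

No

Start in {q0}.
Read '0': {q0} → {q3}.
State q2 is not in {q3}.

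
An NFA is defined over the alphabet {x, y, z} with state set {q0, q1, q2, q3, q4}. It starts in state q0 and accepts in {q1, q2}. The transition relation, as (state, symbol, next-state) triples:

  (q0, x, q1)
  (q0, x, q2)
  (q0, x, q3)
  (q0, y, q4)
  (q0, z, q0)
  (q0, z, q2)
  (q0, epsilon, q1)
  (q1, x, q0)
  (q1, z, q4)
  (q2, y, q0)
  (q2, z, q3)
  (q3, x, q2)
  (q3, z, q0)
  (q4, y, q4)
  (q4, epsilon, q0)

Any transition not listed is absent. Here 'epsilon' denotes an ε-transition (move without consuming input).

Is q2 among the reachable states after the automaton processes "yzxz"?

Yes

Start: ε-closure({q0}) = {q0, q1}.
Read 'y': q0→{q4}, q1→∅; union {q4}; ε-closure = {q0, q1, q4}.
Read 'z': q0→{q0, q2}, q1→{q4}, q4→∅; union {q0, q2, q4}; ε-closure = {q0, q1, q2, q4}.
Read 'x': q0→{q1, q2, q3}, q1→{q0}, q2→∅, q4→∅; now {q0, q1, q2, q3}.
Read 'z': q0→{q0, q2}, q1→{q4}, q2→{q3}, q3→{q0}; union {q0, q2, q3, q4}; ε-closure = {q0, q1, q2, q3, q4}.
State q2 is in {q0, q1, q2, q3, q4}.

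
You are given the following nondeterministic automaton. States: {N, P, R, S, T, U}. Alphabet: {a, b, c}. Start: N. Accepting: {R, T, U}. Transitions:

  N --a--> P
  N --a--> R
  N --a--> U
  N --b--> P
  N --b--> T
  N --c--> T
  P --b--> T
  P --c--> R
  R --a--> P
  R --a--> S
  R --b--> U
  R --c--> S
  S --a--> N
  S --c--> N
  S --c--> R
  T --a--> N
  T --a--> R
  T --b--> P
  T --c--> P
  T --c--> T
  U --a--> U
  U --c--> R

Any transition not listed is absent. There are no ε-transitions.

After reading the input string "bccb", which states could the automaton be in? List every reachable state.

{P, T, U}

Start in {N}.
Read 'b': {N} → {P, T}.
Read 'c': {P, T} → {P, R, T}.
Read 'c': {P, R, T} → {P, R, S, T}.
Read 'b': {P, R, S, T} → {P, T, U}.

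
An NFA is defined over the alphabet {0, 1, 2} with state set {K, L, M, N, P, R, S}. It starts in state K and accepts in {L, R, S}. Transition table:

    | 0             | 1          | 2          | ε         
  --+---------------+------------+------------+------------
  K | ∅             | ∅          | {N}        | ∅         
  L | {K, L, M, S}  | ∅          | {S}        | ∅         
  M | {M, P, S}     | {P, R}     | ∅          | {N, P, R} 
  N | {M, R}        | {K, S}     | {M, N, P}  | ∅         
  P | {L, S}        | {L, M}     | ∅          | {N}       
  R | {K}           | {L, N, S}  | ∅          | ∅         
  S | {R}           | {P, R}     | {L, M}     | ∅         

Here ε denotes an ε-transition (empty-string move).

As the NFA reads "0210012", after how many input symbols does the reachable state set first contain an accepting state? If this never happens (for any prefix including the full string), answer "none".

Start in {K}.
Read '0': {K} → ∅.
The set is empty and remains empty for the remaining 6 symbols.
No reachable set along the way intersects F.

none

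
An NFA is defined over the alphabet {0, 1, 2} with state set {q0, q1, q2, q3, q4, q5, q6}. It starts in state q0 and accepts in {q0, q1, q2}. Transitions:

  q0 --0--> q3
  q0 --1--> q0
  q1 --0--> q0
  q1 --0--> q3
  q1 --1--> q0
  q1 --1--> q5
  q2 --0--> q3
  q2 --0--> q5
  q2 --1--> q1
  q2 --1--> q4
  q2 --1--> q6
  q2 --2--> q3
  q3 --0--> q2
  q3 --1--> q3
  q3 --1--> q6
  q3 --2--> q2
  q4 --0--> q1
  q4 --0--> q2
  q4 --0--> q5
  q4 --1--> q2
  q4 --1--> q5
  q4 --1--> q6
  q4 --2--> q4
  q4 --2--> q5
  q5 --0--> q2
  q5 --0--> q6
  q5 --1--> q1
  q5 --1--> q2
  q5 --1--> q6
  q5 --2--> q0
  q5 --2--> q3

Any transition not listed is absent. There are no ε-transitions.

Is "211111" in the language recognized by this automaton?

No

Start in {q0}.
Read '2': {q0} → ∅.
The set is empty and remains empty for the remaining 5 symbols.
The final set ∅ contains no accepting state.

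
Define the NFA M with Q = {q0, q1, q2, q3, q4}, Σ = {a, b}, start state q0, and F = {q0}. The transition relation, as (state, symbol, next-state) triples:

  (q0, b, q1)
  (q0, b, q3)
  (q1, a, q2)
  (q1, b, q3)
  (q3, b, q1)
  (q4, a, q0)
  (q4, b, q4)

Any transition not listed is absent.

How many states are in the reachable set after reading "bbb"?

2

Start in {q0}.
Read 'b': q0→{q1, q3}; now {q1, q3}.
Read 'b': q1→{q3}, q3→{q1}; now {q1, q3}.
Read 'b': q1→{q3}, q3→{q1}; now {q1, q3}.
That set has 2 states.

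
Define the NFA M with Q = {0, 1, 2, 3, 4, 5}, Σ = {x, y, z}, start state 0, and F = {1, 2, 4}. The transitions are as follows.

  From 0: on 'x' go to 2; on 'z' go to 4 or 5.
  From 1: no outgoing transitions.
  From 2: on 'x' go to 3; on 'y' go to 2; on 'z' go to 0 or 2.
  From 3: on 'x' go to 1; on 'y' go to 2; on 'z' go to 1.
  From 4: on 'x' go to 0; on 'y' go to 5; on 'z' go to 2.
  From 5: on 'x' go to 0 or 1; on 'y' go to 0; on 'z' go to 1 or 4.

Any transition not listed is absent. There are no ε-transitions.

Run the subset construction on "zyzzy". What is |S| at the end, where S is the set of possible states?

2

Start in {0}.
Read 'z': {0} → {4, 5}.
Read 'y': {4, 5} → {0, 5}.
Read 'z': {0, 5} → {1, 4, 5}.
Read 'z': {1, 4, 5} → {1, 2, 4}.
Read 'y': {1, 2, 4} → {2, 5}.
That set has 2 states.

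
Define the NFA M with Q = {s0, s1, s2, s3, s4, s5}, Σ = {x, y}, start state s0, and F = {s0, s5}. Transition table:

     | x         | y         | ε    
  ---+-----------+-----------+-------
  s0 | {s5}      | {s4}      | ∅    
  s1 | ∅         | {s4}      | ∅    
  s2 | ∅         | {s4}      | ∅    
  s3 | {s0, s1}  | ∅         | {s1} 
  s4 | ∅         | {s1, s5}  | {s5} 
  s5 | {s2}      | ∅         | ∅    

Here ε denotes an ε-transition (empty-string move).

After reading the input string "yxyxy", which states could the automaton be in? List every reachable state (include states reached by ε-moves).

Start in {s0}.
Read 'y': {s0} → {s4, s5}.
Read 'x': {s4, s5} → {s2}.
Read 'y': {s2} → {s4, s5}.
Read 'x': {s4, s5} → {s2}.
Read 'y': {s2} → {s4, s5}.

{s4, s5}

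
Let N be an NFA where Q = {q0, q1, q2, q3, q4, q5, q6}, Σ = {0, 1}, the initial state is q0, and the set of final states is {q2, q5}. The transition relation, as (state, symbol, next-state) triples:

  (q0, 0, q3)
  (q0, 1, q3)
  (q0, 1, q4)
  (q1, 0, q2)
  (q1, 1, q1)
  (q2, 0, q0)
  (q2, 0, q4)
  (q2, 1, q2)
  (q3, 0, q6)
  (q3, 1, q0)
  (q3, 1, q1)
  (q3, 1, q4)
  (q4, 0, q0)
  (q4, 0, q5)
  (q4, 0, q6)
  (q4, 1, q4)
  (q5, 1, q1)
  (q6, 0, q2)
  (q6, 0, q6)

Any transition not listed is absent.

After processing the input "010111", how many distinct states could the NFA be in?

5

Start in {q0}.
Read '0': {q0} → {q3}.
Read '1': {q3} → {q0, q1, q4}.
Read '0': {q0, q1, q4} → {q0, q2, q3, q5, q6}.
Read '1': {q0, q2, q3, q5, q6} → {q0, q1, q2, q3, q4}.
Read '1': {q0, q1, q2, q3, q4} → {q0, q1, q2, q3, q4}.
Read '1': {q0, q1, q2, q3, q4} → {q0, q1, q2, q3, q4}.
That set has 5 states.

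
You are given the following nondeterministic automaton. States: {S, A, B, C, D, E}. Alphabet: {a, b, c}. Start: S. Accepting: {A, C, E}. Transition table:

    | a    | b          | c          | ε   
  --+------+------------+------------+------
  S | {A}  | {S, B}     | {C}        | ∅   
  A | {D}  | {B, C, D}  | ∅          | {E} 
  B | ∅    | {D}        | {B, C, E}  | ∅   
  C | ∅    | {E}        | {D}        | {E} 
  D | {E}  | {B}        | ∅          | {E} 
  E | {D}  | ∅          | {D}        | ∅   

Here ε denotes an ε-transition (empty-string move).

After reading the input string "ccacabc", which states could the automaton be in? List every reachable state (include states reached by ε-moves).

{B, C, E}

Start in {S}.
Read 'c': {S} → {C, E}.
Read 'c': {C, E} → {D, E}.
Read 'a': {D, E} → {D, E}.
Read 'c': {D, E} → {D, E}.
Read 'a': {D, E} → {D, E}.
Read 'b': {D, E} → {B}.
Read 'c': {B} → {B, C, E}.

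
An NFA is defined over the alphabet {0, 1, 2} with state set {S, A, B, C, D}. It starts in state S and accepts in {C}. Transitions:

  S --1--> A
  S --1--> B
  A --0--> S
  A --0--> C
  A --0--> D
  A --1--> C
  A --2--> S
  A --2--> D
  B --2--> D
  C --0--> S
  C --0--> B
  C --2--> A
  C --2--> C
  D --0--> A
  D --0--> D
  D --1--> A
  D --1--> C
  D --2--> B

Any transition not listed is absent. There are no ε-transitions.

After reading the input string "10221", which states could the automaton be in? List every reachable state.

Start in {S}.
Read '1': {S} → {A, B}.
Read '0': {A, B} → {S, C, D}.
Read '2': {S, C, D} → {A, B, C}.
Read '2': {A, B, C} → {S, A, C, D}.
Read '1': {S, A, C, D} → {A, B, C}.

{A, B, C}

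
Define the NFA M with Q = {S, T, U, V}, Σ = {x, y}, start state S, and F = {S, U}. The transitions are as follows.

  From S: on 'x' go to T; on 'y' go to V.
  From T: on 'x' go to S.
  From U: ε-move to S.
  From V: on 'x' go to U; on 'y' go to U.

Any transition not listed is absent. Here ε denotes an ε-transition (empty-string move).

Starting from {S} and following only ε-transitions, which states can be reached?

{S}

Begin with {S}.
No ε-moves leave this set, so the closure equals the set itself.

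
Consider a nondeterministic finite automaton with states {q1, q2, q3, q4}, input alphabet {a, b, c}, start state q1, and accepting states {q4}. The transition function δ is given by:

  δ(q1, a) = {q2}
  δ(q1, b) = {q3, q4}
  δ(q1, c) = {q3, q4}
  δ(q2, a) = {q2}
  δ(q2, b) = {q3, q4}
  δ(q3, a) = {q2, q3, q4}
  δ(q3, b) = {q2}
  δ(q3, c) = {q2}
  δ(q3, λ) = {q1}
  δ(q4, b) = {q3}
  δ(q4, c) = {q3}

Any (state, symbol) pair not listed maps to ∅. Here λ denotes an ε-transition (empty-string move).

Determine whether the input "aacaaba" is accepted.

Start in {q1}.
Read 'a': {q1} → {q2}.
Read 'a': {q2} → {q2}.
Read 'c': {q2} → ∅.
The set is empty and remains empty for the remaining 4 symbols.
The final set ∅ contains no accepting state.

No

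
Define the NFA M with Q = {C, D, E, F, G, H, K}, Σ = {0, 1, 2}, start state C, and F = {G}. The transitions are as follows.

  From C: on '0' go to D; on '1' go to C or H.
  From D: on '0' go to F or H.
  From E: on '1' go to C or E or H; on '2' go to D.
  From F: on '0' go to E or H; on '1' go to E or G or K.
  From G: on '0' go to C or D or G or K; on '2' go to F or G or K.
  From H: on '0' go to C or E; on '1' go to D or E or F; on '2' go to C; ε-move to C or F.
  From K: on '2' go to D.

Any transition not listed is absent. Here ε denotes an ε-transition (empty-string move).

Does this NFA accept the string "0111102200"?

No

Start in {C}.
Read '0': C→{D}; now {D}.
Read '1': D→∅; now ∅.
The set is empty and remains empty for the remaining 8 symbols.
The final set ∅ contains no accepting state.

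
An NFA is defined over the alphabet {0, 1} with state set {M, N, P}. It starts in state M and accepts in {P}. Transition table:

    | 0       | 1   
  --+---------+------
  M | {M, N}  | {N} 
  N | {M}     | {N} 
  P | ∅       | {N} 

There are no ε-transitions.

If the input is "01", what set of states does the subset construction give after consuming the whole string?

{N}

Start in {M}.
Read '0': {M} → {M, N}.
Read '1': {M, N} → {N}.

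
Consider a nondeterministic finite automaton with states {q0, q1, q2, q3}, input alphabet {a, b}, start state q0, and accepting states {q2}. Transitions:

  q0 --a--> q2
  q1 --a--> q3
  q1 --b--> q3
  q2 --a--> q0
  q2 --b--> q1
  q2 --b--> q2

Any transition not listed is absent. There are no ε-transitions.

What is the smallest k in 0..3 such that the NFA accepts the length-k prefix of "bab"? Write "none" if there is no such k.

Start in {q0}.
Read 'b': {q0} → ∅.
The set is empty and remains empty for the remaining 2 symbols.
No reachable set along the way intersects F.

none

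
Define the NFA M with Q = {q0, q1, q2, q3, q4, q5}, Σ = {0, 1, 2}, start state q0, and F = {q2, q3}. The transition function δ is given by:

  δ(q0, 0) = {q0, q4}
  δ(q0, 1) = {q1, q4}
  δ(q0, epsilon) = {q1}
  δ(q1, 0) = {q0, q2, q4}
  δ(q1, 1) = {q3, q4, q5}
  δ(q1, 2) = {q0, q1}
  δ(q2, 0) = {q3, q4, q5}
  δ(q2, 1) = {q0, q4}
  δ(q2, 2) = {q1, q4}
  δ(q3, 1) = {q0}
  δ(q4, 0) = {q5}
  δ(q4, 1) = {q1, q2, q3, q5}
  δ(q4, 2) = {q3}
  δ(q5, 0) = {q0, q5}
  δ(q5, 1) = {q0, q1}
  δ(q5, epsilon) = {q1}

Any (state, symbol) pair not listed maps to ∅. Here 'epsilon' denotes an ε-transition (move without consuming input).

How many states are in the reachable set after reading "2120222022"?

Start: ε-closure({q0}) = {q0, q1}.
Read '2': q0→∅, q1→{q0, q1}; now {q0, q1}.
Read '1': q0→{q1, q4}, q1→{q3, q4, q5}; now {q1, q3, q4, q5}.
Read '2': q1→{q0, q1}, q3→∅, q4→{q3}, q5→∅; now {q0, q1, q3}.
Read '0': q0→{q0, q4}, q1→{q0, q2, q4}, q3→∅; union {q0, q2, q4}; ε-closure = {q0, q1, q2, q4}.
Read '2': q0→∅, q1→{q0, q1}, q2→{q1, q4}, q4→{q3}; now {q0, q1, q3, q4}.
Read '2': q0→∅, q1→{q0, q1}, q3→∅, q4→{q3}; now {q0, q1, q3}.
Read '2': q0→∅, q1→{q0, q1}, q3→∅; now {q0, q1}.
Read '0': q0→{q0, q4}, q1→{q0, q2, q4}; union {q0, q2, q4}; ε-closure = {q0, q1, q2, q4}.
Read '2': q0→∅, q1→{q0, q1}, q2→{q1, q4}, q4→{q3}; now {q0, q1, q3, q4}.
Read '2': q0→∅, q1→{q0, q1}, q3→∅, q4→{q3}; now {q0, q1, q3}.
That set has 3 states.

3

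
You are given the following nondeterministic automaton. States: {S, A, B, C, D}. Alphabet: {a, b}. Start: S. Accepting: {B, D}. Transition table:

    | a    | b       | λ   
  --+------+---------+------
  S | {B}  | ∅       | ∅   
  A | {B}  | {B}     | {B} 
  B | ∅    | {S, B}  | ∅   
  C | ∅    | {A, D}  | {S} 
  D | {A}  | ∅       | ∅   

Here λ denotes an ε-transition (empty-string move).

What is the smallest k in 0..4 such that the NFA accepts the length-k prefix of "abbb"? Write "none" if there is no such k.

1

Start in {S}.
Read 'a': S→{B}; now {B}.
None of the earlier sets intersect F, but {B} does.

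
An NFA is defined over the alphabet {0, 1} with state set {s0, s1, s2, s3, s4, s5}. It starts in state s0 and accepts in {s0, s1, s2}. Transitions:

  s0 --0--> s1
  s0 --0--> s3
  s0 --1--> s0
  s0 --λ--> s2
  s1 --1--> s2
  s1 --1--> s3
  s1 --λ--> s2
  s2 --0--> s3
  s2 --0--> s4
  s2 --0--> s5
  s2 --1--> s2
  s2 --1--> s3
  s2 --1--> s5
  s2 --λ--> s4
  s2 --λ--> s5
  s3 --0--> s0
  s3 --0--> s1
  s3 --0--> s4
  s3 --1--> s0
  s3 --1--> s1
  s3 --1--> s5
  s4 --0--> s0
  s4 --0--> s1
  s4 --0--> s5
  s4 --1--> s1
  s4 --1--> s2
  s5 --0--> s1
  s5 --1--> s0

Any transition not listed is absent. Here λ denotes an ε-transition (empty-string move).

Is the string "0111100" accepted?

Start: ε-closure({s0}) = {s0, s2, s4, s5}.
Read '0': s0→{s1, s3}, s2→{s3, s4, s5}, s4→{s0, s1, s5}, s5→{s1}; union {s0, s1, s3, s4, s5}; ε-closure = {s0, s1, s2, s3, s4, s5}.
Read '1': s0→{s0}, s1→{s2, s3}, s2→{s2, s3, s5}, s3→{s0, s1, s5}, s4→{s1, s2}, s5→{s0}; union {s0, s1, s2, s3, s5}; ε-closure = {s0, s1, s2, s3, s4, s5}.
Read '1': s0→{s0}, s1→{s2, s3}, s2→{s2, s3, s5}, s3→{s0, s1, s5}, s4→{s1, s2}, s5→{s0}; union {s0, s1, s2, s3, s5}; ε-closure = {s0, s1, s2, s3, s4, s5}.
Read '1': s0→{s0}, s1→{s2, s3}, s2→{s2, s3, s5}, s3→{s0, s1, s5}, s4→{s1, s2}, s5→{s0}; union {s0, s1, s2, s3, s5}; ε-closure = {s0, s1, s2, s3, s4, s5}.
Read '1': s0→{s0}, s1→{s2, s3}, s2→{s2, s3, s5}, s3→{s0, s1, s5}, s4→{s1, s2}, s5→{s0}; union {s0, s1, s2, s3, s5}; ε-closure = {s0, s1, s2, s3, s4, s5}.
Read '0': s0→{s1, s3}, s1→∅, s2→{s3, s4, s5}, s3→{s0, s1, s4}, s4→{s0, s1, s5}, s5→{s1}; union {s0, s1, s3, s4, s5}; ε-closure = {s0, s1, s2, s3, s4, s5}.
Read '0': s0→{s1, s3}, s1→∅, s2→{s3, s4, s5}, s3→{s0, s1, s4}, s4→{s0, s1, s5}, s5→{s1}; union {s0, s1, s3, s4, s5}; ε-closure = {s0, s1, s2, s3, s4, s5}.
The final set {s0, s1, s2, s3, s4, s5} contains the accepting states s0, s1, s2.

Yes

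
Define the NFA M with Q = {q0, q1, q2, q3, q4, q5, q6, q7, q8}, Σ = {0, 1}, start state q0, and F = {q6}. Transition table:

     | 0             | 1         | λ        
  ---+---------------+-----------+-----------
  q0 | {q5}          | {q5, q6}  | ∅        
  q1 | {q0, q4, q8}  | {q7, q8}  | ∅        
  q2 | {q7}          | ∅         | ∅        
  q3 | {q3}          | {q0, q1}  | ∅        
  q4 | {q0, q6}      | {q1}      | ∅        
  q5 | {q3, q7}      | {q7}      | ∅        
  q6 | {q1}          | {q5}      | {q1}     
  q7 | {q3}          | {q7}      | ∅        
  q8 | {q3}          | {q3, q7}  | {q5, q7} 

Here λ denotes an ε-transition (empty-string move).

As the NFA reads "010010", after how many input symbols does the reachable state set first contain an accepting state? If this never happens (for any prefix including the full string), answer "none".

none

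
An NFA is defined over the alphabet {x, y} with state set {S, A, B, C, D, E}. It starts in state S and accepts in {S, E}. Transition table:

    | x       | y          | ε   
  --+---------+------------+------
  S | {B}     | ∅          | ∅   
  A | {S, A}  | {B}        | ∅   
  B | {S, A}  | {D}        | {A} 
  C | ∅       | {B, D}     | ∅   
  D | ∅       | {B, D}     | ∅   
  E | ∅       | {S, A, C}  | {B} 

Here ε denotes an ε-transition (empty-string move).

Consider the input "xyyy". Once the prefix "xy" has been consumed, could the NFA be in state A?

Yes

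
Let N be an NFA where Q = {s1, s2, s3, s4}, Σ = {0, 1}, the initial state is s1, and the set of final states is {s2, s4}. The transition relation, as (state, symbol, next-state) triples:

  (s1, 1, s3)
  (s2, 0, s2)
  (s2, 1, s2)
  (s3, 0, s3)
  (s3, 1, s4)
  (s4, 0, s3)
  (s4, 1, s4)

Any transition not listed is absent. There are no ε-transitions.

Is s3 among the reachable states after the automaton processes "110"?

Yes

Start in {s1}.
Read '1': s1→{s3}; now {s3}.
Read '1': s3→{s4}; now {s4}.
Read '0': s4→{s3}; now {s3}.
State s3 is in {s3}.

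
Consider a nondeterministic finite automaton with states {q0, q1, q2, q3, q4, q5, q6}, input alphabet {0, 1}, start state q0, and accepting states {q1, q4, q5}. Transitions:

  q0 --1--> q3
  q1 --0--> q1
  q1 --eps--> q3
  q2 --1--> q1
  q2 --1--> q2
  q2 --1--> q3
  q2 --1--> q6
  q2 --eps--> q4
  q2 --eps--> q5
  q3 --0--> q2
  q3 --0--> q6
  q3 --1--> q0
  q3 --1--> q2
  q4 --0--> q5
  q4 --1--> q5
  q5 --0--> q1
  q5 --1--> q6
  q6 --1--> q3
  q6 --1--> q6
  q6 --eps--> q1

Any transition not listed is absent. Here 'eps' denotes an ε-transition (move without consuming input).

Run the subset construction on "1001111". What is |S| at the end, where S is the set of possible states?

Start in {q0}.
Read '1': {q0} → {q3}.
Read '0': {q3} → {q1, q2, q3, q4, q5, q6}.
Read '0': {q1, q2, q3, q4, q5, q6} → {q1, q2, q3, q4, q5, q6}.
Read '1': {q1, q2, q3, q4, q5, q6} → {q0, q1, q2, q3, q4, q5, q6}.
Read '1': {q0, q1, q2, q3, q4, q5, q6} → {q0, q1, q2, q3, q4, q5, q6}.
Read '1': {q0, q1, q2, q3, q4, q5, q6} → {q0, q1, q2, q3, q4, q5, q6}.
Read '1': {q0, q1, q2, q3, q4, q5, q6} → {q0, q1, q2, q3, q4, q5, q6}.
That set has 7 states.

7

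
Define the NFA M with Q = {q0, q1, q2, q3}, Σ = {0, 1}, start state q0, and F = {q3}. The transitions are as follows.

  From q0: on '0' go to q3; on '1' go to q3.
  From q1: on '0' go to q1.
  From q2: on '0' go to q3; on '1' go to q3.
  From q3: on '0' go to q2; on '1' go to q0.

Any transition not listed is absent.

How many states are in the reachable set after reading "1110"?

1

Start in {q0}.
Read '1': {q0} → {q3}.
Read '1': {q3} → {q0}.
Read '1': {q0} → {q3}.
Read '0': {q3} → {q2}.
That set has 1 state.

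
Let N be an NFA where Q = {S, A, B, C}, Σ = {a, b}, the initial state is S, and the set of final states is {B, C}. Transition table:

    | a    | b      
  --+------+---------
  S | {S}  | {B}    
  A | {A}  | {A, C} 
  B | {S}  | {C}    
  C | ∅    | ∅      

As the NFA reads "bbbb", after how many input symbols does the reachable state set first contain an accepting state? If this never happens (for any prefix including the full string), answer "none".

Start in {S}.
Read 'b': {S} → {B}.
None of the earlier sets intersect F, but {B} does.

1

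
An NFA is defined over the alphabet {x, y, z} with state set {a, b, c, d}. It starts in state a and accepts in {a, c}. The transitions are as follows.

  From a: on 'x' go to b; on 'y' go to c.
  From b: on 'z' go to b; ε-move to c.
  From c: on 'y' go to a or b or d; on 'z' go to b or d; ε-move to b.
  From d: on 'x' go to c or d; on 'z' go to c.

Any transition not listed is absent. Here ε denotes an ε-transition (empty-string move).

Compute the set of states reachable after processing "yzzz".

Start in {a}.
Read 'y': {a} → {b, c}.
Read 'z': {b, c} → {b, c, d}.
Read 'z': {b, c, d} → {b, c, d}.
Read 'z': {b, c, d} → {b, c, d}.

{b, c, d}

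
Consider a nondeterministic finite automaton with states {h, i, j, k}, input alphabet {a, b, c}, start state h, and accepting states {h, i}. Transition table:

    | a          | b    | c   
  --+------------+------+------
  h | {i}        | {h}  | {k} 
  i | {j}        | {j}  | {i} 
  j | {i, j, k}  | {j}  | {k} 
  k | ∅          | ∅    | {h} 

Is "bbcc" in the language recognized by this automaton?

Start in {h}.
Read 'b': h→{h}; now {h}.
Read 'b': h→{h}; now {h}.
Read 'c': h→{k}; now {k}.
Read 'c': k→{h}; now {h}.
The final set {h} contains the accepting state h.

Yes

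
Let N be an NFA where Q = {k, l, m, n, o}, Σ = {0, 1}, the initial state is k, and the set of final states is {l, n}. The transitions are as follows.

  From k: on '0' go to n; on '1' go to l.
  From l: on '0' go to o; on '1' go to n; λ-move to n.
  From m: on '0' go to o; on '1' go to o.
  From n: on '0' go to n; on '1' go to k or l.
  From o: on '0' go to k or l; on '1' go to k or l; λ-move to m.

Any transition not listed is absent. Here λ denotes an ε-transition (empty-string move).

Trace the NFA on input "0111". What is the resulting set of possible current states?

{k, l, n}

Start in {k}.
Read '0': {k} → {n}.
Read '1': {n} → {k, l, n}.
Read '1': {k, l, n} → {k, l, n}.
Read '1': {k, l, n} → {k, l, n}.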